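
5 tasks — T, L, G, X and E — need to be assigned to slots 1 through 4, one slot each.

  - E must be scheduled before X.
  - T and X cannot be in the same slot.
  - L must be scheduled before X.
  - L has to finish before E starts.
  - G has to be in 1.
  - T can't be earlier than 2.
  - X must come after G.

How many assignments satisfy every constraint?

Splitting on T: it can be 2 (4), 3 (3), 4 (1). Listing each branch's schedules as (L, G, X, E):
T=2: (1,1,3,2) (1,1,4,2) (1,1,4,3) (2,1,4,3) — 4.
T=3: (1,1,4,2) (1,1,4,3) (2,1,4,3) — 3.
T=4: (1,1,3,2) — 1.
Summing: 4 + 3 + 1 = 8.

8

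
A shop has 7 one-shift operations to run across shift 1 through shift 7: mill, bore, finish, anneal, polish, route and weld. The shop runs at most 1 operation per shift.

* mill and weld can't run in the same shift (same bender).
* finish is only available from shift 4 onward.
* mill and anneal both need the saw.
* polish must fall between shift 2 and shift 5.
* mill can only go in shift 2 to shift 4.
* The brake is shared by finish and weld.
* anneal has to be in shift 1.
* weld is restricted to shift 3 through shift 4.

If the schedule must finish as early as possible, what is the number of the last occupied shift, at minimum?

With at most 1 per shift and 7 operations, at least 7 shifts are needed.
finish can't be placed before shift 4, so the schedule must run through at least shift 4.
7 works (last occupied shift: shift 7): for example bore in shift 6; route in shift 7; anneal in shift 1; polish in shift 5; mill in shift 2; finish in shift 4; weld in shift 3.

7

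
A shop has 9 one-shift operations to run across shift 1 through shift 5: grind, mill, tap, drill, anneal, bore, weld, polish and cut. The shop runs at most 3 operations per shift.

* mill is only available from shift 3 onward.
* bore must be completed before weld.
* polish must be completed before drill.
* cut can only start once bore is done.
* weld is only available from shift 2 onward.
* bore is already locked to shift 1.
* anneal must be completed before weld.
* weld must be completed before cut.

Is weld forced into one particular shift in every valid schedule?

weld can be shift 2 (e.g. drill in shift 2; polish in shift 1; weld in shift 2; tap in shift 3; grind in shift 2; anneal in shift 1; bore in shift 1; mill in shift 3; cut in shift 3) or shift 3 (e.g. polish=shift 1, drill=shift 2, grind=shift 2, weld=shift 3, mill=shift 3, tap=shift 2, anneal=shift 1, bore=shift 1, cut=shift 4).

No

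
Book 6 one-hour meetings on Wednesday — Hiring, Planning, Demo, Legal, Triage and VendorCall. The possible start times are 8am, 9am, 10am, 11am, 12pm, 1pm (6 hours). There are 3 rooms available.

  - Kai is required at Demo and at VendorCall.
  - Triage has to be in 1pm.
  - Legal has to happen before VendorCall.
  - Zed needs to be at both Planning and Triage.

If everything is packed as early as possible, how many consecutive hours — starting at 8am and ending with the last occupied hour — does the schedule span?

6 hours

The precedence chain requires at least 2 distinct hours.
With at most 3 per hour and 6 meetings, at least 2 hours are needed.
Triage can't be placed before 1pm — that is hour 6 counting from 8am — so the schedule must run through at least 6 hours.
6 works (last occupied hour: 1pm): for example Hiring=8am; Demo=10am; Triage=1pm; Legal=8am; Planning=8am; VendorCall=9am.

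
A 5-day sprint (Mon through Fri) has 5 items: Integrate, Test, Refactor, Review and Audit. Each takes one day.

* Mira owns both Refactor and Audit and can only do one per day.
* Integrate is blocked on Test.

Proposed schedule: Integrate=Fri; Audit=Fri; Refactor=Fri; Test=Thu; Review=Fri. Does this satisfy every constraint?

Mira owns both Refactor and Audit and can only do one per day — violated.
Integrate is blocked on Test — holds.

Invalid. Mira owns both Refactor and Audit and can only do one per day.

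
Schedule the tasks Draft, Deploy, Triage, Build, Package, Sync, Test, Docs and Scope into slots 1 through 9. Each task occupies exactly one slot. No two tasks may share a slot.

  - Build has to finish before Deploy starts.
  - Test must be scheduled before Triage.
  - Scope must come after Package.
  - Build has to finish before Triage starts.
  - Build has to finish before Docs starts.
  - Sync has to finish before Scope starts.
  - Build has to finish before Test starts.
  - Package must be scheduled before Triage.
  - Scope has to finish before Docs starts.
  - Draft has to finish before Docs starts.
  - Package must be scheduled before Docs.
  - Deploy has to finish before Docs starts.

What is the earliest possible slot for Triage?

Precedence pushes Triage to at least 3.
Triage at 4 is achievable: Scope -> 6; Test -> 3; Build -> 1; Draft -> 8; Deploy -> 7; Sync -> 5; Triage -> 4; Package -> 2; Docs -> 9.
Nothing earlier works — the capacity limit rule out every slot before 4.

4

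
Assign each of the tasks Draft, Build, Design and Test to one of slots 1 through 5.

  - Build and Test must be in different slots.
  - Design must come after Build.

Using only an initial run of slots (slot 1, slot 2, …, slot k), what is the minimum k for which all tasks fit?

2

The precedence chain requires at least 2 distinct slots.
2 works (last occupied slot: 2): for example Draft -> 1; Test -> 2; Design -> 2; Build -> 1.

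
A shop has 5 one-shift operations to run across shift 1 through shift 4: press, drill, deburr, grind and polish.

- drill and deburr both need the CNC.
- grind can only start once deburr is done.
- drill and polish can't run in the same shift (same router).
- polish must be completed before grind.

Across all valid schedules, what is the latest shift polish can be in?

shift 3

Downstream work caps polish at shift 3.
polish at shift 3 is achievable: polish in shift 3; deburr in shift 1; press in shift 1; grind in shift 4; drill in shift 2.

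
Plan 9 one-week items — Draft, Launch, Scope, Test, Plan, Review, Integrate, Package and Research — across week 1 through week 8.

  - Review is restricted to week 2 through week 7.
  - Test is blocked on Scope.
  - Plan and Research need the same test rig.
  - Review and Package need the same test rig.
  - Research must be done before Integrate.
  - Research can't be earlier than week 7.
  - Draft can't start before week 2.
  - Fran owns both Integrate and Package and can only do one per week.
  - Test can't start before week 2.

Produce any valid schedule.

Draft -> week 2, Integrate -> week 8, Plan -> week 1, Package -> week 1, Research -> week 7, Scope -> week 1, Review -> week 2, Test -> week 2, Launch -> week 1

Checking: Research(week 7) before Integrate(week 8); Scope(week 1) before Test(week 2); Integrate(week 8) != Package(week 1); Plan(week 1) != Research(week 7); Review(week 2) != Package(week 1); Draft=week 2 in [week 2,week 8]; Review=week 2 in [week 2,week 7]; Research=week 7 in [week 7,week 8]; Test=week 2 in [week 2,week 8].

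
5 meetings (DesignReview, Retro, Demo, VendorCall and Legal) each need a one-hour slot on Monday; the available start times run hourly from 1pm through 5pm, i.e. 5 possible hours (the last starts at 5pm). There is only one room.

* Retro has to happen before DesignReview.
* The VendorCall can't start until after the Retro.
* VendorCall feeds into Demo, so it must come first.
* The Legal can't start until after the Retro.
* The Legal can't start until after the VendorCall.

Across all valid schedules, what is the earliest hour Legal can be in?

Precedence pushes Legal to at least 3pm.
Legal at 3pm is achievable: Retro -> 1pm, Legal -> 3pm, Demo -> 5pm, DesignReview -> 4pm, VendorCall -> 2pm.

3pm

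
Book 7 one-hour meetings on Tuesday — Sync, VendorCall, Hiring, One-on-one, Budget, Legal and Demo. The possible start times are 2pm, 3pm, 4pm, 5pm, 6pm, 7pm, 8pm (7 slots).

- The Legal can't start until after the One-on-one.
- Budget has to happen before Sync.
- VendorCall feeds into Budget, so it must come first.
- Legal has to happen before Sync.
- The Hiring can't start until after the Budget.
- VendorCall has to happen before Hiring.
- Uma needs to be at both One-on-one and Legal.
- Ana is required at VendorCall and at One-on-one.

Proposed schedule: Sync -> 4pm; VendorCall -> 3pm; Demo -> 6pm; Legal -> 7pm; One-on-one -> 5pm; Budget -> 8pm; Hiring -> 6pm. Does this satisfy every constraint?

The Legal can't start until after the One-on-one — holds.
VendorCall feeds into Budget, so it must come first — holds.
Ana is required at VendorCall and at One-on-one — holds.
The Hiring can't start until after the Budget — violated.
Uma needs to be at both One-on-one and Legal — holds.
VendorCall has to happen before Hiring — holds.
Budget has to happen before Sync — violated.
Legal has to happen before Sync — violated.

Invalid. Budget has to happen before Sync.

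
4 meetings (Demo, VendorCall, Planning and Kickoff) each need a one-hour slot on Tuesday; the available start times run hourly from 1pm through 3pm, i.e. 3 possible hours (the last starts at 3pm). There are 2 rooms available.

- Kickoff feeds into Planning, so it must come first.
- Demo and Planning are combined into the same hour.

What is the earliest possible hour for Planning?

2pm

Precedence pushes Planning to at least 2pm.
Planning at 2pm is achievable: Demo in 2pm, Planning in 2pm, Kickoff in 1pm, VendorCall in 1pm.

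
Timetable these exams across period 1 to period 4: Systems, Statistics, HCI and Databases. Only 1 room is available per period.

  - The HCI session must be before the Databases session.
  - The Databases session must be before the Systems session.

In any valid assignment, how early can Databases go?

period 2

Precedence pushes Databases to at least period 2; downstream work caps Databases at period 3.
Databases at period 2 is achievable: Systems=period 3; HCI=period 1; Statistics=period 4; Databases=period 2.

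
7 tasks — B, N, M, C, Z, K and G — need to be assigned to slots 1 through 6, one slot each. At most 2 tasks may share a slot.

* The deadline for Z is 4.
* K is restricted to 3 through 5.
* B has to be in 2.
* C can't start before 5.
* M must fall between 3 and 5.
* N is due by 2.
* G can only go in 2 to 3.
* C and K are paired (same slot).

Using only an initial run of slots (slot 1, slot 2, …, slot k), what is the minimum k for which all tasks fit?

5 slots

With at most 2 per slot and 7 tasks, at least 4 slots are needed.
C can't be placed before 5, so the schedule must run through at least slot 5.
5 works (last occupied slot: 5): for example C=5; M=3; B=2; Z=1; K=5; G=2; N=1.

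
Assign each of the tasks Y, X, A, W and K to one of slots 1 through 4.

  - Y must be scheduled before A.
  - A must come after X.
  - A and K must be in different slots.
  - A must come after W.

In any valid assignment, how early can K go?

1

K at 1 is achievable: K=1; Y=1; W=1; A=2; X=1.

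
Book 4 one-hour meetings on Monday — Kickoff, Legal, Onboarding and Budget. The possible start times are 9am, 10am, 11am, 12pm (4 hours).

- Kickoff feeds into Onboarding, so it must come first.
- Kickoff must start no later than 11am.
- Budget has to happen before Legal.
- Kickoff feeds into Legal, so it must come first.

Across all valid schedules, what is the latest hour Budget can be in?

11am

Downstream work caps Budget at 11am.
Budget at 11am is achievable: Budget -> 11am; Legal -> 12pm; Kickoff -> 9am; Onboarding -> 10am.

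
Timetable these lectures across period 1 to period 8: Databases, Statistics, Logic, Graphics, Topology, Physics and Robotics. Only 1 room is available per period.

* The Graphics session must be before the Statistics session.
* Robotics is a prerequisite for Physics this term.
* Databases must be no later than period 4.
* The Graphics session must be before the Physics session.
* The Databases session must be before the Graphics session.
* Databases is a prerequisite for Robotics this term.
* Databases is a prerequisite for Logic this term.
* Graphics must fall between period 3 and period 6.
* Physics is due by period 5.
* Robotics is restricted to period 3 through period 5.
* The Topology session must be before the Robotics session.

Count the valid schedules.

24

Splitting on Databases: it can be period 1 (12), period 2 (12). Listing each branch's schedules as (Statistics, Logic, Graphics, Topology, Physics, Robotics) by period number:
Databases=period 1: (6,7,3,2,5,4) (6,7,4,2,5,3) (6,8,3,2,5,4) (6,8,4,2,5,3) (7,6,3,2,5,4) (7,6,4,2,5,3) (7,8,3,2,5,4) (7,8,4,2,5,3) (8,6,3,2,5,4) (8,6,4,2,5,3) (8,7,3,2,5,4) (8,7,4,2,5,3) — 12.
Databases=period 2: (6,7,3,1,5,4) (6,7,4,1,5,3) (6,8,3,1,5,4) (6,8,4,1,5,3) (7,6,3,1,5,4) (7,6,4,1,5,3) (7,8,3,1,5,4) (7,8,4,1,5,3) (8,6,3,1,5,4) (8,6,4,1,5,3) (8,7,3,1,5,4) (8,7,4,1,5,3) — 12.
Summing: 12 + 12 = 24.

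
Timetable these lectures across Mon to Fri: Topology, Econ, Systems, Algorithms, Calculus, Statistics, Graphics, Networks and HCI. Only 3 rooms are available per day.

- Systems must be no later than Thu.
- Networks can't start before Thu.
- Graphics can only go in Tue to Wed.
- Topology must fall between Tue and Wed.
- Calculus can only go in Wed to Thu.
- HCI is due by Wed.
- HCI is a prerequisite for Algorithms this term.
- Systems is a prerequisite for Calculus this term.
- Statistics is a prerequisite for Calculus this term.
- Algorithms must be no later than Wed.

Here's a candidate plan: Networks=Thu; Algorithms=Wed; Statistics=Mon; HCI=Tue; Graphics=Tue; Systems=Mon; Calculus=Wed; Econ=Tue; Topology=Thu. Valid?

Calculus can only go in Wed to Thu — holds.
HCI is a prerequisite for Algorithms this term — holds.
Only 3 rooms are available per day — holds.
HCI is due by Wed — holds.
Graphics can only go in Tue to Wed — holds.
Algorithms must be no later than Wed — holds.
Topology must fall between Tue and Wed — violated.
Statistics is a prerequisite for Calculus this term — holds.
Systems must be no later than Thu — holds.
Networks can't start before Thu — holds.
Systems is a prerequisite for Calculus this term — holds.

No. Topology must fall between Tue and Wed is not satisfied.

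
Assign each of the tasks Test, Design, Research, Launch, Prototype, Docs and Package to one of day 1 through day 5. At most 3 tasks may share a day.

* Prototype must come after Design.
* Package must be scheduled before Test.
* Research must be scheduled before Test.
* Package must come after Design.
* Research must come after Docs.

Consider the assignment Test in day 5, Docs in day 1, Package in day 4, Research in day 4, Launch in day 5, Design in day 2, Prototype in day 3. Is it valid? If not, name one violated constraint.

Valid

Research must come after Docs — holds.
Package must come after Design — holds.
Research must be scheduled before Test — holds.
Prototype must come after Design — holds.
Package must be scheduled before Test — holds.
At most 3 tasks may share a day — holds.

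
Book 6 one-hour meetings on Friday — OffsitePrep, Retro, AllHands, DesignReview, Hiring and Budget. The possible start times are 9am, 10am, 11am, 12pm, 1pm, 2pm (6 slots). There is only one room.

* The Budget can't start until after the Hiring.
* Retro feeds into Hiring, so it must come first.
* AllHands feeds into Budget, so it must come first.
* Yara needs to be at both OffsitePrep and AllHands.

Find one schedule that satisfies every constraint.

Budget=12pm, Retro=9am, DesignReview=2pm, OffsitePrep=1pm, Hiring=10am, AllHands=11am

Checking: Retro(9am) before Hiring(10am); Hiring(10am) before Budget(12pm); AllHands(11am) before Budget(12pm); OffsitePrep(1pm) != AllHands(11am); max 1 per slot (cap 1).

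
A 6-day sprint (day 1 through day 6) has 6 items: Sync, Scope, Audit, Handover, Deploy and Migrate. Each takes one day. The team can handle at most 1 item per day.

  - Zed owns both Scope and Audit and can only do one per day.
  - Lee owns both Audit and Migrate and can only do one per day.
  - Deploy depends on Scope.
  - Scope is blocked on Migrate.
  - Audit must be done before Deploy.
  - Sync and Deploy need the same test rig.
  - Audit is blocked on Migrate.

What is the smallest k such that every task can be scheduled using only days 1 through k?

The precedence chain requires at least 3 distinct days.
With at most 1 per day and 6 tasks, at least 6 days are needed.
6 works (last occupied day: day 6): for example Audit in day 3, Handover in day 6, Migrate in day 1, Deploy in day 4, Scope in day 2, Sync in day 5.

6 days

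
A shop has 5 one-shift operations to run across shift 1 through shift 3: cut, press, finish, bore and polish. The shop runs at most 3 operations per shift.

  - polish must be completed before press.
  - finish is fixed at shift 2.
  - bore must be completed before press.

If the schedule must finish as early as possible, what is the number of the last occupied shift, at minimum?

The precedence chain requires at least 2 distinct shifts.
With at most 3 per shift and 5 operations, at least 2 shifts are needed.
2 works (last occupied shift: shift 2): for example bore=shift 1; cut=shift 1; press=shift 2; finish=shift 2; polish=shift 1.

shift 2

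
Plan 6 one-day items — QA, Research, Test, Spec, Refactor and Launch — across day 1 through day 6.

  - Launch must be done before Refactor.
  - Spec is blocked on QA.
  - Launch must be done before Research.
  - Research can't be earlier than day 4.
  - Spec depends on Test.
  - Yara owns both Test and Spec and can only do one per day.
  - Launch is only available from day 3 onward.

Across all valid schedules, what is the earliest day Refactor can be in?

Precedence pushes Refactor to at least day 4.
Refactor at day 4 is achievable: Spec in day 2; Research in day 4; Test in day 1; QA in day 1; Launch in day 3; Refactor in day 4.

day 4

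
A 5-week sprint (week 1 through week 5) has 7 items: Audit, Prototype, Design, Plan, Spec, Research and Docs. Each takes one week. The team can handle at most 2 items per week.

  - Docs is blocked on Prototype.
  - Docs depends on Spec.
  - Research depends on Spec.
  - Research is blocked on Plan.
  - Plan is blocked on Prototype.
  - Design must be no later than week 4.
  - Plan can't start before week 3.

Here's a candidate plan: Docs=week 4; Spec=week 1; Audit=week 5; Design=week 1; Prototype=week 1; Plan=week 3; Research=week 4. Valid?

Plan can't start before week 3 — holds.
Plan is blocked on Prototype — holds.
Docs is blocked on Prototype — holds.
The team can handle at most 2 items per week — violated.
Research depends on Spec — holds.
Docs depends on Spec — holds.
Research is blocked on Plan — holds.
Design must be no later than week 4 — holds.

Invalid. The team can handle at most 2 items per week.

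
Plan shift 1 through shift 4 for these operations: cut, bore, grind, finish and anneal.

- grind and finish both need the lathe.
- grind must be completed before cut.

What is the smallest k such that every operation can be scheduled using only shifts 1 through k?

2

The precedence chain requires at least 2 distinct shifts.
2 works (last occupied shift: shift 2): for example grind=shift 1; cut=shift 2; bore=shift 1; finish=shift 2; anneal=shift 1.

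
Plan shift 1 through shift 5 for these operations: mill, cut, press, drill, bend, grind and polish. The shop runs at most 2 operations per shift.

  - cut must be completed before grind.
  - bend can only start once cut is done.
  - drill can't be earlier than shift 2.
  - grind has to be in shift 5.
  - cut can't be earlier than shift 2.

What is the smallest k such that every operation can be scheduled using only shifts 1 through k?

5

The precedence chain requires at least 2 distinct shifts.
With at most 2 per shift and 7 operations, at least 4 shifts are needed.
grind can't be placed before shift 5, so the schedule must run through at least shift 5.
5 works (last occupied shift: shift 5): for example cut in shift 2, grind in shift 5, polish in shift 3, mill in shift 1, drill in shift 2, bend in shift 3, press in shift 1.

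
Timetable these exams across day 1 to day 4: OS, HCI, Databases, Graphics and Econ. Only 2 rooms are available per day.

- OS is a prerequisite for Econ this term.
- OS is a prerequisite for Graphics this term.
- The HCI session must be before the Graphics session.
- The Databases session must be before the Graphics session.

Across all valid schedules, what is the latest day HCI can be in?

Downstream work caps HCI at day 3.
HCI at day 3 is achievable: Graphics -> day 4, HCI -> day 3, Econ -> day 2, Databases -> day 1, OS -> day 1.

day 3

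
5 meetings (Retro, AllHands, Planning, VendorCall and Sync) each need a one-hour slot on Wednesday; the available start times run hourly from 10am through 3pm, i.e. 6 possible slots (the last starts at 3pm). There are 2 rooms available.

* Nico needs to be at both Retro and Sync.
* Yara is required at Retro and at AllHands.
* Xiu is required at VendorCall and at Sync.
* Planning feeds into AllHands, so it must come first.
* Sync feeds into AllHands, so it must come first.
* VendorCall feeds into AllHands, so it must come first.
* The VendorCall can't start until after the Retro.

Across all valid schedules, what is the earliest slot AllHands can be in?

1pm

Precedence pushes AllHands to at least 12pm.
AllHands at 1pm is achievable: VendorCall -> 11am, AllHands -> 1pm, Retro -> 10am, Planning -> 10am, Sync -> 12pm.
Nothing earlier works — the conflict and capacity constraints rule out every slot before 1pm.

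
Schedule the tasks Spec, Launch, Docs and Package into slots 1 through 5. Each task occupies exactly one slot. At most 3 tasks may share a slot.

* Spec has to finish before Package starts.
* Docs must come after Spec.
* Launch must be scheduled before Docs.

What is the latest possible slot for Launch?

Downstream work caps Launch at 4.
Launch at 4 is achievable: Spec=1; Launch=4; Docs=5; Package=2.

4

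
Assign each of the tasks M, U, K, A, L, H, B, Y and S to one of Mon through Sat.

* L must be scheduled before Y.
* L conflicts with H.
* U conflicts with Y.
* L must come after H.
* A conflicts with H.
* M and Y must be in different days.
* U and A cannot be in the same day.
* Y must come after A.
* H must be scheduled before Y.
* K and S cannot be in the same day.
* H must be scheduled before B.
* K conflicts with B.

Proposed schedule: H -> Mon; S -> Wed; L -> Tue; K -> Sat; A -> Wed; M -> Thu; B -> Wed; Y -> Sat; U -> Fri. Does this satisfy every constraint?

H must be scheduled before Y — holds.
L must come after H — holds.
H must be scheduled before B — holds.
A conflicts with H — holds.
K conflicts with B — holds.
Y must come after A — holds.
L conflicts with H — holds.
U conflicts with Y — holds.
M and Y must be in different days — holds.
K and S cannot be in the same day — holds.
L must be scheduled before Y — holds.
U and A cannot be in the same day — holds.

Yes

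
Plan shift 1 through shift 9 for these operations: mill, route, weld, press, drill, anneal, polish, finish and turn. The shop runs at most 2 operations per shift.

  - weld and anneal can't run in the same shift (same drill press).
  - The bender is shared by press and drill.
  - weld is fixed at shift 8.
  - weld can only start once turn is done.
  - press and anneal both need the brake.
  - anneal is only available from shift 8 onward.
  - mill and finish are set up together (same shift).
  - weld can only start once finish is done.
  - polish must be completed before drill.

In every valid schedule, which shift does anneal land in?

anneal's window is shift 8–shift 9.
weld is fixed at shift 8, and anneal can't share a shift with weld.
So anneal must be shift 9.

shift 9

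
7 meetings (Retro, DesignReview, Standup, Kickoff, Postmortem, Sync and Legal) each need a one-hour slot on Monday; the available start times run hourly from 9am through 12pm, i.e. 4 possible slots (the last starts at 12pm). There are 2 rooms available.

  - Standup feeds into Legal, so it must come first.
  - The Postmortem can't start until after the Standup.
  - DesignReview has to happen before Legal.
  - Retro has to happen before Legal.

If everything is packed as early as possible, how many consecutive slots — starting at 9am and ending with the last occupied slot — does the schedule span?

4

The precedence chain requires at least 2 distinct slots.
With at most 2 per slot and 7 meetings, at least 4 slots are needed.
4 works (last occupied slot: 12pm): for example Sync -> 12pm, Standup -> 9am, Retro -> 9am, DesignReview -> 10am, Postmortem -> 10am, Legal -> 11am, Kickoff -> 11am.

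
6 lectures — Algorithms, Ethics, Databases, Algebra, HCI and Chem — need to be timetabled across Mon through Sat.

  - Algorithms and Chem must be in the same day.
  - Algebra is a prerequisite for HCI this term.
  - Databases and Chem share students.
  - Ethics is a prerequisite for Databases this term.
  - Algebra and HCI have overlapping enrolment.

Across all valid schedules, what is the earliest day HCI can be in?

Tue

Precedence pushes HCI to at least Tue.
HCI at Tue is achievable: Databases in Tue; Ethics in Mon; HCI in Tue; Algebra in Mon; Algorithms in Mon; Chem in Mon.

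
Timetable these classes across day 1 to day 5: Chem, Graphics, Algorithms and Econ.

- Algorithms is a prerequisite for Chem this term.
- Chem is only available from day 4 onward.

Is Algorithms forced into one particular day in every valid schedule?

Algorithms can be day 1 (e.g. Chem in day 4; Econ in day 1; Graphics in day 1; Algorithms in day 1) or day 2 (e.g. Chem -> day 4, Algorithms -> day 2, Econ -> day 1, Graphics -> day 1).

No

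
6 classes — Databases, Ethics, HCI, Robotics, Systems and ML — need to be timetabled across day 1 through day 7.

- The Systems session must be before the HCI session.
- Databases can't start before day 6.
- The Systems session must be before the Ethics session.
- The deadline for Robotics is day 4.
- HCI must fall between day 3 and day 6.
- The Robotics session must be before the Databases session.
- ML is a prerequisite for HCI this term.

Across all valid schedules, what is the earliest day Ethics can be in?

Precedence pushes Ethics to at least day 2.
Ethics at day 2 is achievable: Ethics in day 2, Databases in day 6, Systems in day 1, HCI in day 3, ML in day 1, Robotics in day 1.

day 2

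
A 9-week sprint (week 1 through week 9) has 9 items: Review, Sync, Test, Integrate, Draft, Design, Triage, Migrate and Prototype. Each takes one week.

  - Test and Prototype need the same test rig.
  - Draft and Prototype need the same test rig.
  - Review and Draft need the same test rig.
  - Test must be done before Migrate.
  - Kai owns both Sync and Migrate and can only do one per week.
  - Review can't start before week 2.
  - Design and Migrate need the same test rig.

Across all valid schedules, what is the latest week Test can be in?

Downstream work caps Test at week 8.
Test at week 8 is achievable: Design=week 1; Triage=week 1; Test=week 8; Migrate=week 9; Prototype=week 2; Sync=week 1; Review=week 2; Draft=week 1; Integrate=week 1.

week 8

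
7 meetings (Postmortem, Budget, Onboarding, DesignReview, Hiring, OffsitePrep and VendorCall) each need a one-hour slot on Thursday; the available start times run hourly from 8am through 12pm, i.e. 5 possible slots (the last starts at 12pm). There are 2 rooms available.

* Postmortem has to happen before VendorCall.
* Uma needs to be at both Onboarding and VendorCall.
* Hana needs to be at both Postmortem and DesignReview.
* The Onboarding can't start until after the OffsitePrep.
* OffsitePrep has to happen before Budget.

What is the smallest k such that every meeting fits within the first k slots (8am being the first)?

The precedence chain requires at least 2 distinct slots.
With at most 2 per slot and 7 meetings, at least 4 slots are needed.
4 works (last occupied slot: 11am): for example Onboarding=9am; Hiring=11am; Postmortem=8am; OffsitePrep=8am; DesignReview=10am; VendorCall=10am; Budget=9am.

4 slots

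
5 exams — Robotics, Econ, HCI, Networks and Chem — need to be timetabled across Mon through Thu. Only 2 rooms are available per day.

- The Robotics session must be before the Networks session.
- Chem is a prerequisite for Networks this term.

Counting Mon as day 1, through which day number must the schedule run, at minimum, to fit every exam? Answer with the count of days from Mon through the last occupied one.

The precedence chain requires at least 2 distinct days.
With at most 2 per day and 5 exams, at least 3 days are needed.
3 works (last occupied day: Wed): for example Econ=Tue, HCI=Wed, Networks=Tue, Robotics=Mon, Chem=Mon.

3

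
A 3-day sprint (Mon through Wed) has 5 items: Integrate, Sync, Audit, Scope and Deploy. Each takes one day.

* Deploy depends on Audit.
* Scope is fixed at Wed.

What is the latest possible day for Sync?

Wed

Sync at Wed is achievable: Audit in Mon; Scope in Wed; Deploy in Tue; Integrate in Mon; Sync in Wed.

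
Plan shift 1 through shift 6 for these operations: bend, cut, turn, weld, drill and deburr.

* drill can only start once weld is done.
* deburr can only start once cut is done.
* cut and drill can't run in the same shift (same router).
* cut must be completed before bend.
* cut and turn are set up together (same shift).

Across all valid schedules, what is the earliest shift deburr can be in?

Precedence pushes deburr to at least shift 2.
deburr at shift 2 is achievable: bend in shift 2, deburr in shift 2, weld in shift 1, drill in shift 2, cut in shift 1, turn in shift 1.

shift 2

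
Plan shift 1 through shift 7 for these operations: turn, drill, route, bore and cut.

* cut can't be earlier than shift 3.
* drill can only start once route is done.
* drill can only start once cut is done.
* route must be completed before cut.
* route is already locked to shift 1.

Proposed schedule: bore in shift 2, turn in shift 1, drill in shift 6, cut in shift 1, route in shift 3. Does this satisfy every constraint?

Invalid. route must be completed before cut.

cut can't be earlier than shift 3 — violated.
drill can only start once route is done — holds.
route must be completed before cut — violated.
route is already locked to shift 1 — violated.
drill can only start once cut is done — holds.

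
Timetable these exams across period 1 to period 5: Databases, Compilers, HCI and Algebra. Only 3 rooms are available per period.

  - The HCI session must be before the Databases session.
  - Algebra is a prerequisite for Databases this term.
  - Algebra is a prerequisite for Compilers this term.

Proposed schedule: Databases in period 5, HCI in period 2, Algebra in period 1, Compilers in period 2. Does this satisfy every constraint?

Yes

Algebra is a prerequisite for Compilers this term — holds.
Algebra is a prerequisite for Databases this term — holds.
Only 3 rooms are available per period — holds.
The HCI session must be before the Databases session — holds.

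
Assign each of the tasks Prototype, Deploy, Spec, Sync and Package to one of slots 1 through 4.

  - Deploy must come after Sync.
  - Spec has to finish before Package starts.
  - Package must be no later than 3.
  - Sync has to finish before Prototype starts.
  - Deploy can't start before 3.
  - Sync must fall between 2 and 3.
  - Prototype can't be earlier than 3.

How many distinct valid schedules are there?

Splitting on Prototype: it can be 3 (6), 4 (9). Listing each branch's schedules as (Deploy, Spec, Sync, Package):
Prototype=3: (3,1,2,2) (3,1,2,3) (3,2,2,3) (4,1,2,2) (4,1,2,3) (4,2,2,3) — 6.
Prototype=4: (3,1,2,2) (3,1,2,3) (3,2,2,3) (4,1,2,2) (4,1,2,3) (4,1,3,2) (4,1,3,3) (4,2,2,3) (4,2,3,3) — 9.
Summing: 6 + 9 = 15.

15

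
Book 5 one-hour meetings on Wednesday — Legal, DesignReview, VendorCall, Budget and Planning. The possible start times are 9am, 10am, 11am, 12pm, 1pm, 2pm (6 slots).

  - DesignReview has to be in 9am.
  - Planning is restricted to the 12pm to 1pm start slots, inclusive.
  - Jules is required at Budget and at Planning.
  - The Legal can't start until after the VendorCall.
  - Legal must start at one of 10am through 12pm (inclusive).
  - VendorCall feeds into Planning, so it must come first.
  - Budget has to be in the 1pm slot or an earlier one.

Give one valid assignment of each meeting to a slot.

Budget -> 9am; DesignReview -> 9am; Legal -> 10am; VendorCall -> 9am; Planning -> 12pm

Checking: VendorCall(9am) before Planning(12pm); VendorCall(9am) before Legal(10am); Budget(9am) != Planning(12pm); Legal=10am in [10am,12pm]; Planning=12pm in [12pm,1pm]; DesignReview=9am in [9am,9am]; Budget=9am in [9am,1pm].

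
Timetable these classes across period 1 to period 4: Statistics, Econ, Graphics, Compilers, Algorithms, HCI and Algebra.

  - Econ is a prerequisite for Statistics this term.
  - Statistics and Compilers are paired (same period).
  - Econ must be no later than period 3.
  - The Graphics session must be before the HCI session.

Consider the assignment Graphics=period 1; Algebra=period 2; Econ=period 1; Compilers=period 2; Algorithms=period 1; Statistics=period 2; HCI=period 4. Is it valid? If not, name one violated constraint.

Econ must be no later than period 3 — holds.
The Graphics session must be before the HCI session — holds.
Statistics and Compilers are paired (same period) — holds.
Econ is a prerequisite for Statistics this term — holds.

Valid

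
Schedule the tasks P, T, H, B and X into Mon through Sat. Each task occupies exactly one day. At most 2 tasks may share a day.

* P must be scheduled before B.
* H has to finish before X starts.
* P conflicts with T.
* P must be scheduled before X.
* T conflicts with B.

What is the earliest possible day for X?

Precedence pushes X to at least Tue.
X at Tue is achievable: H -> Mon, B -> Tue, X -> Tue, T -> Wed, P -> Mon.

Tue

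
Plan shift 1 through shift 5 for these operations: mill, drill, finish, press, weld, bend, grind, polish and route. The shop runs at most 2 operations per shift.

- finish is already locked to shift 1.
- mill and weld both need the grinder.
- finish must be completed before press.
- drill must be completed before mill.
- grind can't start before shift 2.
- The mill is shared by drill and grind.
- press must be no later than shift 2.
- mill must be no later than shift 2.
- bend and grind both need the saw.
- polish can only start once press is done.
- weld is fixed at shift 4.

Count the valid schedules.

24

Splitting on bend: it can be shift 3 (9), shift 4 (6), shift 5 (9). Listing each branch's schedules as (mill, drill, finish, press, weld, grind, polish, route) by shift number:
bend=shift 3: (2,1,1,2,4,4,3,5) (2,1,1,2,4,4,5,3) (2,1,1,2,4,4,5,5) (2,1,1,2,4,5,3,4) (2,1,1,2,4,5,3,5) (2,1,1,2,4,5,4,3) (2,1,1,2,4,5,4,5) (2,1,1,2,4,5,5,3) (2,1,1,2,4,5,5,4) — 9.
bend=shift 4: (2,1,1,2,4,3,3,5) (2,1,1,2,4,3,5,3) (2,1,1,2,4,3,5,5) (2,1,1,2,4,5,3,3) (2,1,1,2,4,5,3,5) (2,1,1,2,4,5,5,3) — 6.
bend=shift 5: (2,1,1,2,4,3,3,4) (2,1,1,2,4,3,3,5) (2,1,1,2,4,3,4,3) (2,1,1,2,4,3,4,5) (2,1,1,2,4,3,5,3) (2,1,1,2,4,3,5,4) (2,1,1,2,4,4,3,3) (2,1,1,2,4,4,3,5) (2,1,1,2,4,4,5,3) — 9.
Summing: 9 + 6 + 9 = 24.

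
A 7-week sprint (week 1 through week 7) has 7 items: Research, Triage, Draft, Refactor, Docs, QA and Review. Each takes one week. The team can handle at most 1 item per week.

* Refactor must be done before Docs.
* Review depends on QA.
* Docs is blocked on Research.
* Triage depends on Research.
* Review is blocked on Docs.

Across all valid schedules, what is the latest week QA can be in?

week 6

Downstream work caps QA at week 6.
QA at week 6 is achievable: Review=week 7, Refactor=week 2, Triage=week 4, Docs=week 3, QA=week 6, Research=week 1, Draft=week 5.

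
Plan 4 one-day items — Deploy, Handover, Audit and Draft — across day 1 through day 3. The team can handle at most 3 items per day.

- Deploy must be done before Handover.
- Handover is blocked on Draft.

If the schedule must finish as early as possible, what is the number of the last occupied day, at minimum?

2

The precedence chain requires at least 2 distinct days.
With at most 3 per day and 4 work items, at least 2 days are needed.
2 works (last occupied day: day 2): for example Draft in day 1; Deploy in day 1; Audit in day 1; Handover in day 2.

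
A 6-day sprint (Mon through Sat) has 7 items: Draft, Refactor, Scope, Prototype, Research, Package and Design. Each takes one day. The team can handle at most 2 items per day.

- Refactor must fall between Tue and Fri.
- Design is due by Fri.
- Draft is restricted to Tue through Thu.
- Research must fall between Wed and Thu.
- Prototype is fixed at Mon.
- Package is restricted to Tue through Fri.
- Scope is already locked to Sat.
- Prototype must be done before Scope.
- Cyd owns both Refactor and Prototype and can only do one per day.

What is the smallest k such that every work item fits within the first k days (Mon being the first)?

6 days

The precedence chain requires at least 2 distinct days.
With at most 2 per day and 7 work items, at least 4 days are needed.
Scope can't be placed before Sat — that is day 6 counting from Mon — so the schedule must run through at least 6 days.
6 works (last occupied day: Sat): for example Scope=Sat; Design=Mon; Draft=Tue; Prototype=Mon; Refactor=Tue; Research=Wed; Package=Wed.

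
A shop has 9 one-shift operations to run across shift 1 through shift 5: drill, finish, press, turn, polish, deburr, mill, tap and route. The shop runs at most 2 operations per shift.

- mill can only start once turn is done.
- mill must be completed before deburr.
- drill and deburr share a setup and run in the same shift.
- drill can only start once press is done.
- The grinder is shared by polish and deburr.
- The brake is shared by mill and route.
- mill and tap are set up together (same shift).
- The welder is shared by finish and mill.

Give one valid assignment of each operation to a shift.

polish=shift 4, route=shift 5, press=shift 1, tap=shift 2, deburr=shift 3, finish=shift 4, mill=shift 2, turn=shift 1, drill=shift 3

Checking: turn(shift 1) before mill(shift 2); mill(shift 2) before deburr(shift 3); press(shift 1) before drill(shift 3); polish(shift 4) != deburr(shift 3); mill(shift 2) != route(shift 5); finish(shift 4) != mill(shift 2); drill = deburr = shift 3; mill = tap = shift 2; max 2 per shift (cap 2).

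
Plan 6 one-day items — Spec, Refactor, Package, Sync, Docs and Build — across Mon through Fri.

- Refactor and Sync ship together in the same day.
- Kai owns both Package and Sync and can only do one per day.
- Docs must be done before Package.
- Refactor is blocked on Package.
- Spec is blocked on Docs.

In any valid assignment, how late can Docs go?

Wed

Downstream work caps Docs at Wed.
Docs at Wed is achievable: Refactor=Fri, Sync=Fri, Build=Mon, Docs=Wed, Package=Thu, Spec=Thu.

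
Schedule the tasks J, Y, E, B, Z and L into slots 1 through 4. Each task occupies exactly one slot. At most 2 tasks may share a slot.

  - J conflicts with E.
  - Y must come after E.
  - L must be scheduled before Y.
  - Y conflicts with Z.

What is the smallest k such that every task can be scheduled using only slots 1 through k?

3

The precedence chain requires at least 2 distinct slots.
With at most 2 per slot and 6 tasks, at least 3 slots are needed.
3 works (last occupied slot: 3): for example B=3; L=1; Y=2; J=2; Z=3; E=1.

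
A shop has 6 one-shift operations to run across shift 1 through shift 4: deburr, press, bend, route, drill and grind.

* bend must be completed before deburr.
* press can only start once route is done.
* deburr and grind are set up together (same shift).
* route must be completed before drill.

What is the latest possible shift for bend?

shift 3

Downstream work caps bend at shift 3.
bend at shift 3 is achievable: route in shift 1, deburr in shift 4, press in shift 2, grind in shift 4, bend in shift 3, drill in shift 2.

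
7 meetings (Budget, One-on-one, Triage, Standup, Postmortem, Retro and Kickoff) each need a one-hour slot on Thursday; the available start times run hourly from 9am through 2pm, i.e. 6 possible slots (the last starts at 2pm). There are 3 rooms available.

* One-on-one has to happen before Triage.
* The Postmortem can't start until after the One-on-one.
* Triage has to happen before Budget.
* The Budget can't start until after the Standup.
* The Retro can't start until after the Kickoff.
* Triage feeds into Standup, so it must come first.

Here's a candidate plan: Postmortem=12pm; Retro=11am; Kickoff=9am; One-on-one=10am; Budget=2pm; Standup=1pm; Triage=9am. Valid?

Triage feeds into Standup, so it must come first — holds.
There are 3 rooms available — holds.
The Postmortem can't start until after the One-on-one — holds.
One-on-one has to happen before Triage — violated.
The Budget can't start until after the Standup — holds.
Triage has to happen before Budget — holds.
The Retro can't start until after the Kickoff — holds.

No — it violates: One-on-one has to happen before Triage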